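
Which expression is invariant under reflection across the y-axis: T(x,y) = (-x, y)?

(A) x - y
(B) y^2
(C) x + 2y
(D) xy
B

The map is reflection across the y-axis: T(x,y) = (-x, y).
Substitute the transformed coordinates into each option and compare with the original:
(A) x - y  ->  (-x) - (y) = -x - y   [differs from x - y: not invariant]
(B) y^2  ->  (y)^2 = y^2   [equals y^2: invariant]
(C) x + 2y  ->  (-x) + 2(y) = -x + 2y   [differs from x + 2y: not invariant]
(D) xy  ->  (-x)(y) = -xy   [differs from xy: not invariant]

Only option (B), y^2, is unchanged by the transformation.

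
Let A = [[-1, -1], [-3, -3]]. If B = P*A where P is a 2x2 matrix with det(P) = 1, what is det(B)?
0

By the multiplicative property of determinants, det(B) = det(P*A) = det(P) * det(A) = det(A),
so the determinant is invariant under multiplication by any determinant-1 matrix; we just need det(A).

det(A) = (-1)(-3) - (-1)(-3) = 3 - 3 = 0

Therefore det(B) = 1 * 0 = 0.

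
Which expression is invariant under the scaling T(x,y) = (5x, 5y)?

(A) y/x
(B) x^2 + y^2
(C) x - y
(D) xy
A

Under the uniform scaling T(x,y) = (5x, 5y):
Substitute the transformed coordinates into each option and compare with the original:
(A) y/x  ->  (5y)/(5x) = y/x   [equals y/x: invariant]
(B) x^2 + y^2  ->  (5x)^2 + (5y)^2 = 25x^2 + 25y^2   [differs from x^2 + y^2: not invariant]
(C) x - y  ->  (5x) - (5y) = 5x - 5y   [differs from x - y: not invariant]
(D) xy  ->  (5x)(5y) = 25xy   [differs from xy: not invariant]

Only option (A), y/x, is unchanged by the transformation.
The common factor 5 cancels in a ratio of coordinates, while sums, products and sums of squares pick up factors of 5 or 25.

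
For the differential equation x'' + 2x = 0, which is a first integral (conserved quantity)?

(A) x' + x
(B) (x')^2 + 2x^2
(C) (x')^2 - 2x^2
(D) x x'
B

A first integral I satisfies dI/dt = 0 along every solution. Differentiate each option and use the equation of motion:
(A) d/dt[x' + x] = x'' + x' = -2x + x', not identically 0
(B) d/dt[(x')^2 + 2x^2] = 2x'x'' + 4x x' = 2x'(-2x) + 4x x' = 0
(C) d/dt[(x')^2 - 2x^2] = 2x'x'' - 4x x' = -8x x', not identically 0
(D) d/dt[x x'] = (x')^2 + x x'' = (x')^2 - 2x^2, not identically 0

Only (B) has zero time-derivative. So the energy-like quantity (x')^2 + 2x^2 is the first integral.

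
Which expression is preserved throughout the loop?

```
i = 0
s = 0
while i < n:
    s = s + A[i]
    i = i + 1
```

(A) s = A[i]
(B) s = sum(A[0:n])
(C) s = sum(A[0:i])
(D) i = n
C

A loop invariant must hold before the first iteration and be re-established by every execution of the body.

(C) s = sum(A[0:i]): Initially i = 0 and s = 0 = sum of the empty slice A[0:0]. If s = sum(A[0:i]) holds at the top of an iteration, the body sets s to sum(A[0:i]) + A[i] = sum(A[0:i+1]) and then i to i+1, so s = sum(A[0:i]) holds again. At exit i = n, giving s = sum(A[0:n]).

The other options fail:
(A) s = A[i]: after the first iteration s = A[0] but i = 1, so s = A[i] compares s with the wrong element (and fails in general).
(B) s = sum(A[0:n]): false before the loop (s = 0, not the full sum) -- it only becomes true at exit.
(D) i = n: false initially (i = 0); it is the exit condition, not an invariant.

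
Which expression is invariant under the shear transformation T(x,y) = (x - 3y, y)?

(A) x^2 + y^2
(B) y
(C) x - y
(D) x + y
B

Under the shear T(x,y) = (x - 3y, y):
Substitute the transformed coordinates into each option and compare with the original:
(A) x^2 + y^2  ->  (x - 3y)^2 + (y)^2 = x^2 - 6xy + 10y^2   [differs from x^2 + y^2: not invariant]
(B) y  ->  (y) = y   [equals y: invariant]
(C) x - y  ->  (x - 3y) - (y) = x - 4y   [differs from x - y: not invariant]
(D) x + y  ->  (x - 3y) + (y) = x - 2y   [differs from x + y: not invariant]

Only option (B), y, is unchanged by the transformation.
A horizontal shear moves points parallel to the x-axis, so the y-coordinate (and any function of y alone) is unchanged.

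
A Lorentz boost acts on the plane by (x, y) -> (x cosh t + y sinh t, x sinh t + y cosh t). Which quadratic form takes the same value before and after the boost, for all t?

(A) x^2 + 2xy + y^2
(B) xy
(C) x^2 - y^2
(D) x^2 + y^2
C

Write x' = x cosh t + y sinh t, y' = x sinh t + y cosh t and substitute into each option:
(A) x^2 + 2xy + y^2: (x' + y')^2 with x' + y' = (x + y)(cosh t + sinh t) = (x + y)e^t, so it becomes (x + y)^2 e^(2t)   [not invariant for t != 0]
(B) xy: (x cosh t + y sinh t)(x sinh t + y cosh t) = xy(cosh^2 t + sinh^2 t) + (x^2 + y^2) sinh t cosh t = xy cosh 2t + (x^2 + y^2)(sinh 2t)/2   [not invariant for t != 0]
(C) x^2 - y^2: (x cosh t + y sinh t)^2 - (x sinh t + y cosh t)^2 = x^2(cosh^2 t - sinh^2 t) + 2xy(cosh t sinh t - sinh t cosh t) + y^2(sinh^2 t - cosh^2 t) = x^2 - y^2   [invariant, using cosh^2 t - sinh^2 t = 1]
(D) x^2 + y^2: (x cosh t + y sinh t)^2 + (x sinh t + y cosh t)^2 = (x^2 + y^2)(cosh^2 t + sinh^2 t) + 4xy sinh t cosh t = (x^2 + y^2) cosh 2t + 2xy sinh 2t   [not invariant for t != 0]

Only (C) x^2 - y^2 is unchanged; it is the Minkowski form preserved by Lorentz boosts, just as x^2 + y^2 is preserved by ordinary rotations.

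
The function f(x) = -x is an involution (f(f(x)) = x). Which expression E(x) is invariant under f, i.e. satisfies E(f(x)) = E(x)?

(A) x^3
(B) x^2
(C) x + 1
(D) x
B

Replace x by f(x) = -x in each option and simplify. As a quick numerical cross-check, also compare E(4) with E(f(4)) = E(-4).

(A) x^3  ->  (-x)^3 = -x^3; check: E(4) = 64 but E(-4) = -64.   [not invariant]
(B) x^2  ->  (-x)^2, which simplifies back to x^2; check: E(4) = 16, E(-4) = 16.   [invariant]
(C) x + 1  ->  (-x) + 1 = 1 - x; check: E(4) = 5 but E(-4) = -3.   [not invariant]
(D) x  ->  (-x) = -x; check: E(4) = 4 but E(-4) = -4.   [not invariant]

Only (B) is unchanged. E is symmetric under swapping x with f(x) = -x, which is exactly what an involution does.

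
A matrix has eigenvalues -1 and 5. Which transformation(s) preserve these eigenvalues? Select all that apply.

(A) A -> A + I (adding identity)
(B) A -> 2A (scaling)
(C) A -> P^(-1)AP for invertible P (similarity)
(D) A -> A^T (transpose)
C and D

Eigenvalues are preserved by:
1. Similarity transformations: A -> P^(-1)AP (same characteristic polynomial)
2. Transpose: A^T has the same eigenvalues as A

Eigenvalues are NOT preserved by:
- Adding identity: eigenvalues become -1+1, 5+1
- Scaling: eigenvalues become -2, 10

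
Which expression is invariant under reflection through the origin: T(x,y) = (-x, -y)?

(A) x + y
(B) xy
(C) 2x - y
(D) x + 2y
B

The map is reflection through the origin: T(x,y) = (-x, -y).
Substitute the transformed coordinates into each option and compare with the original:
(A) x + y  ->  (-x) + (-y) = -x - y   [differs from x + y: not invariant]
(B) xy  ->  (-x)(-y) = xy   [equals xy: invariant]
(C) 2x - y  ->  2(-x) - (-y) = -2x + y   [differs from 2x - y: not invariant]
(D) x + 2y  ->  (-x) + 2(-y) = -x - 2y   [differs from x + 2y: not invariant]

Only option (B), xy, is unchanged by the transformation.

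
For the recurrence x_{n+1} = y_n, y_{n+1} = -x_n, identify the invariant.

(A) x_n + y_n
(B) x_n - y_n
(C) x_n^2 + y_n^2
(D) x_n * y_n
C

For the recurrence x_{n+1} = y_n, y_{n+1} = -x_n:

x_{n+1}^2 + y_{n+1}^2 = y_n^2 + (-x_n)^2 = x_n^2 + y_n^2
The sum of squares is conserved (like energy in a harmonic oscillator).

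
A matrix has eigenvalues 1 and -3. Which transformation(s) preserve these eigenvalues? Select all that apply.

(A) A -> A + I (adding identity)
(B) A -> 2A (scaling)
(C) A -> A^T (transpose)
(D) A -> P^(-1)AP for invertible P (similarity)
C and D

Eigenvalues are preserved by:
1. Similarity transformations: A -> P^(-1)AP (same characteristic polynomial)
2. Transpose: A^T has the same eigenvalues as A

Eigenvalues are NOT preserved by:
- Adding identity: eigenvalues become 1+1, -3+1
- Scaling: eigenvalues become 2, -6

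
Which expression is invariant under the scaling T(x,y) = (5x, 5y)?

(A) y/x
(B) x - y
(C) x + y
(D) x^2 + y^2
A

Under the uniform scaling T(x,y) = (5x, 5y):
Substitute the transformed coordinates into each option and compare with the original:
(A) y/x  ->  (5y)/(5x) = y/x   [equals y/x: invariant]
(B) x - y  ->  (5x) - (5y) = 5x - 5y   [differs from x - y: not invariant]
(C) x + y  ->  (5x) + (5y) = 5x + 5y   [differs from x + y: not invariant]
(D) x^2 + y^2  ->  (5x)^2 + (5y)^2 = 25x^2 + 25y^2   [differs from x^2 + y^2: not invariant]

Only option (A), y/x, is unchanged by the transformation.
The common factor 5 cancels in a ratio of coordinates, while sums, products and sums of squares pick up factors of 5 or 25.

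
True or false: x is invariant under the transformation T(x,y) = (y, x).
False

Substitute T(x,y) = (y, x) into the expression and compare with the original.

Original: x
After applying T: (y) = y

This differs from the original x (difference: -x + y), so the expression is NOT invariant.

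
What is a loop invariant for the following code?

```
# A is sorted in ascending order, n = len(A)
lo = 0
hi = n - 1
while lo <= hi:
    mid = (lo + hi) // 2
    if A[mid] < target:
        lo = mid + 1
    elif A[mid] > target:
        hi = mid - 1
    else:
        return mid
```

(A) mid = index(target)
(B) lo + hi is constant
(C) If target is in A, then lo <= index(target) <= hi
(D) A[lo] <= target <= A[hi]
C

A loop invariant must hold before the first iteration and be re-established by every execution of the body.

(C) If target is in A, then lo <= index(target) <= hi: Before the loop [lo, hi] = [0, n-1] covers every index. When A[mid] < target, sortedness puts target strictly to the right of mid, so setting lo = mid + 1 keeps index(target) in [lo, hi]; symmetrically for hi = mid - 1. Hence 'if target is in A then lo <= index(target) <= hi' holds after every iteration, and when lo > hi it proves target is absent.

The other options fail:
(A) mid = index(target): mid is just the current probe; it equals index(target) only on the iteration that returns.
(B) lo + hi is constant: each iteration moves exactly one of lo, hi, so lo + hi changes (e.g. 0 + (n-1) becomes (mid+1) + (n-1)).
(D) A[lo] <= target <= A[hi]: fails when target is not in A (e.g. target < A[0] already violates it before the loop), so it is not maintained in general.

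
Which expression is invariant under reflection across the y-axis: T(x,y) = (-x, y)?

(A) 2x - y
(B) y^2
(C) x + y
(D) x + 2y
B

The map is reflection across the y-axis: T(x,y) = (-x, y).
Substitute the transformed coordinates into each option and compare with the original:
(A) 2x - y  ->  2(-x) - (y) = -2x - y   [differs from 2x - y: not invariant]
(B) y^2  ->  (y)^2 = y^2   [equals y^2: invariant]
(C) x + y  ->  (-x) + (y) = -x + y   [differs from x + y: not invariant]
(D) x + 2y  ->  (-x) + 2(y) = -x + 2y   [differs from x + 2y: not invariant]

Only option (B), y^2, is unchanged by the transformation.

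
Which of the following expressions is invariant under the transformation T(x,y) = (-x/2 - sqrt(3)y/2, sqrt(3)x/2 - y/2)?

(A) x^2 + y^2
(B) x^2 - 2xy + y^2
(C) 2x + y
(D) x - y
A

An expression E(x,y) is invariant under T if E(T(x,y)) = E(x,y). Here T(x,y) = (-x/2 - sqrt(3)y/2, sqrt(3)x/2 - y/2).
Substitute the transformed coordinates into each option and compare with the original:
(A) x^2 + y^2  ->  (-x/2 - sqrt(3)y/2)^2 + (sqrt(3)x/2 - y/2)^2 = x^2 + y^2   [equals x^2 + y^2: invariant]
(B) x^2 - 2xy + y^2  ->  (-x/2 - sqrt(3)y/2)^2 - 2(-x/2 - sqrt(3)y/2)(sqrt(3)x/2 - y/2) + (sqrt(3)x/2 - y/2)^2 = sqrt(3)x^2/2 + x^2 + xy - sqrt(3)y^2/2 + y^2   [differs from x^2 - 2xy + y^2: not invariant]
(C) 2x + y  ->  2(-x/2 - sqrt(3)y/2) + (sqrt(3)x/2 - y/2) = -x + sqrt(3)x/2 - sqrt(3)y - y/2   [differs from 2x + y: not invariant]
(D) x - y  ->  (-x/2 - sqrt(3)y/2) - (sqrt(3)x/2 - y/2) = -sqrt(3)x/2 - x/2 - sqrt(3)y/2 + y/2   [differs from x - y: not invariant]

Only option (A), x^2 + y^2, is unchanged by the transformation.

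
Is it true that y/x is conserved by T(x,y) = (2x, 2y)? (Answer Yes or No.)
Yes

Substitute T(x,y) = (2x, 2y) into the expression and compare with the original.

Original: y/x
After applying T: (2y)/(2x) = y/x

This is identical to the original y/x, so the expression is invariant.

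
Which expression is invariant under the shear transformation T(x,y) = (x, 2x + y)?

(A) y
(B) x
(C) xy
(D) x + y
B

Under the shear T(x,y) = (x, 2x + y):
Substitute the transformed coordinates into each option and compare with the original:
(A) y  ->  (2x + y) = 2x + y   [differs from y: not invariant]
(B) x  ->  (x) = x   [equals x: invariant]
(C) xy  ->  (x)(2x + y) = 2x^2 + xy   [differs from xy: not invariant]
(D) x + y  ->  (x) + (2x + y) = 3x + y   [differs from x + y: not invariant]

Only option (B), x, is unchanged by the transformation.
A vertical shear moves points parallel to the y-axis, so the x-coordinate (and any function of x alone) is unchanged.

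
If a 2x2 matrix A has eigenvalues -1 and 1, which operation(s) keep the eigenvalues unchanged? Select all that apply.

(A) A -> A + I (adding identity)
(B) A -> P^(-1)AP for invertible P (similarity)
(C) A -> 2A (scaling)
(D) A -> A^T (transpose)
B and D

Eigenvalues are preserved by:
1. Similarity transformations: A -> P^(-1)AP (same characteristic polynomial)
2. Transpose: A^T has the same eigenvalues as A

Eigenvalues are NOT preserved by:
- Adding identity: eigenvalues become -1+1, 1+1
- Scaling: eigenvalues become -2, 2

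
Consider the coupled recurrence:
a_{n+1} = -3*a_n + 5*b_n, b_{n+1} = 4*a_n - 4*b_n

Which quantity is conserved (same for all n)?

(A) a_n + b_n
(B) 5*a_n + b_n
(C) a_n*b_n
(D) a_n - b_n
A

Replace a_n by a_{n+1} = -3*a_n + 5*b_n and b_n by b_{n+1} = 4*a_n - 4*b_n in each option and simplify:
(A) a_n + b_n  ->  (-3*a_n + 5*b_n) + (4*a_n - 4*b_n) = a_n + b_n   [conserved]
(B) 5*a_n + b_n  ->  5*(-3*a_n + 5*b_n) + (4*a_n - 4*b_n) = -11*a_n + 21*b_n   [not conserved]
(C) a_n*b_n  ->  (-3*a_n + 5*b_n)*(4*a_n - 4*b_n) = -12*a_n^2 + 32*a_n*b_n - 20*b_n^2   [not conserved]
(D) a_n - b_n  ->  (-3*a_n + 5*b_n) - (4*a_n - 4*b_n) = -7*a_n + 9*b_n   [not conserved]

Only (A) a_n + b_n returns to itself after one step, so it is the conserved quantity.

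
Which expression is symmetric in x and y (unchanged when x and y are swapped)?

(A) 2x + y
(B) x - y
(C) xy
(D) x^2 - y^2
C

A symmetric expression is unchanged when the variables are permuted; here the transformation to test is the swap (x, y) -> (y, x).
Substitute the transformed coordinates into each option and compare with the original:
(A) 2x + y  ->  2(y) + (x) = x + 2y   [differs from 2x + y: not invariant]
(B) x - y  ->  (y) - (x) = -x + y   [differs from x - y: not invariant]
(C) xy  ->  (y)(x) = xy   [equals xy: invariant]
(D) x^2 - y^2  ->  (y)^2 - (x)^2 = -x^2 + y^2   [differs from x^2 - y^2: not invariant]

Only option (C), xy, is unchanged by the transformation.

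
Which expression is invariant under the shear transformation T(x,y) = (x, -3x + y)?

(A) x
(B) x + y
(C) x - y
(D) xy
A

Under the shear T(x,y) = (x, -3x + y):
Substitute the transformed coordinates into each option and compare with the original:
(A) x  ->  (x) = x   [equals x: invariant]
(B) x + y  ->  (x) + (-3x + y) = -2x + y   [differs from x + y: not invariant]
(C) x - y  ->  (x) - (-3x + y) = 4x - y   [differs from x - y: not invariant]
(D) xy  ->  (x)(-3x + y) = -3x^2 + xy   [differs from xy: not invariant]

Only option (A), x, is unchanged by the transformation.
A vertical shear moves points parallel to the y-axis, so the x-coordinate (and any function of x alone) is unchanged.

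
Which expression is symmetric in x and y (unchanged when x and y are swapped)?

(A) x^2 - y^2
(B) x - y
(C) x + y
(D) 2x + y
C

A symmetric expression is unchanged when the variables are permuted; here the transformation to test is the swap (x, y) -> (y, x).
Substitute the transformed coordinates into each option and compare with the original:
(A) x^2 - y^2  ->  (y)^2 - (x)^2 = -x^2 + y^2   [differs from x^2 - y^2: not invariant]
(B) x - y  ->  (y) - (x) = -x + y   [differs from x - y: not invariant]
(C) x + y  ->  (y) + (x) = x + y   [equals x + y: invariant]
(D) 2x + y  ->  2(y) + (x) = x + 2y   [differs from 2x + y: not invariant]

Only option (C), x + y, is unchanged by the transformation.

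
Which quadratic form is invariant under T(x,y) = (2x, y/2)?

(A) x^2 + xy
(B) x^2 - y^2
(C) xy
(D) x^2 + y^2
C

T multiplies x by 2 and divides y by 2.
Substitute the transformed coordinates into each option and compare with the original:
(A) x^2 + xy  ->  (2x)^2 + (2x)(y/2) = 4x^2 + xy   [differs from x^2 + xy: not invariant]
(B) x^2 - y^2  ->  (2x)^2 - (y/2)^2 = 4x^2 - y^2/4   [differs from x^2 - y^2: not invariant]
(C) xy  ->  (2x)(y/2) = xy   [equals xy: invariant]
(D) x^2 + y^2  ->  (2x)^2 + (y/2)^2 = 4x^2 + y^2/4   [differs from x^2 + y^2: not invariant]

Only option (C), xy, is unchanged by the transformation.
The factors 2 and 1/2 cancel only in the pure product xy.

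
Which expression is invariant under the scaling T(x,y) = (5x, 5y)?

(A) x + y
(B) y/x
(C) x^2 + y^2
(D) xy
B

Under the uniform scaling T(x,y) = (5x, 5y):
Substitute the transformed coordinates into each option and compare with the original:
(A) x + y  ->  (5x) + (5y) = 5x + 5y   [differs from x + y: not invariant]
(B) y/x  ->  (5y)/(5x) = y/x   [equals y/x: invariant]
(C) x^2 + y^2  ->  (5x)^2 + (5y)^2 = 25x^2 + 25y^2   [differs from x^2 + y^2: not invariant]
(D) xy  ->  (5x)(5y) = 25xy   [differs from xy: not invariant]

Only option (B), y/x, is unchanged by the transformation.
The common factor 5 cancels in a ratio of coordinates, while sums, products and sums of squares pick up factors of 5 or 25.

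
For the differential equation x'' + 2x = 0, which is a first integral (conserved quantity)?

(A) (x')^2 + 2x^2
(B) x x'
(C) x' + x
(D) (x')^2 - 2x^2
A

A first integral I satisfies dI/dt = 0 along every solution. Differentiate each option and use the equation of motion:
(A) d/dt[(x')^2 + 2x^2] = 2x'x'' + 4x x' = 2x'(-2x) + 4x x' = 0
(B) d/dt[x x'] = (x')^2 + x x'' = (x')^2 - 2x^2, not identically 0
(C) d/dt[x' + x] = x'' + x' = -2x + x', not identically 0
(D) d/dt[(x')^2 - 2x^2] = 2x'x'' - 4x x' = -8x x', not identically 0

Only (A) has zero time-derivative. So the energy-like quantity (x')^2 + 2x^2 is the first integral.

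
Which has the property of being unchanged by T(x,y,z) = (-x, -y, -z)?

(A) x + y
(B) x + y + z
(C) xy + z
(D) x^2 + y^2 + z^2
D

Apply T(x,y,z) = (-x, -y, -z) to each option, i.e. replace (x, y, z) by the transformed coordinates.
Substitute the transformed coordinates into each option and compare with the original:
(A) x + y  ->  (-x) + (-y) = -x - y   [differs from x + y: not invariant]
(B) x + y + z  ->  (-x) + (-y) + (-z) = -x - y - z   [differs from x + y + z: not invariant]
(C) xy + z  ->  (-x)(-y) + (-z) = xy - z   [differs from xy + z: not invariant]
(D) x^2 + y^2 + z^2  ->  (-x)^2 + (-y)^2 + (-z)^2 = x^2 + y^2 + z^2   [equals x^2 + y^2 + z^2: invariant]

Only option (D), x^2 + y^2 + z^2, is unchanged by the transformation.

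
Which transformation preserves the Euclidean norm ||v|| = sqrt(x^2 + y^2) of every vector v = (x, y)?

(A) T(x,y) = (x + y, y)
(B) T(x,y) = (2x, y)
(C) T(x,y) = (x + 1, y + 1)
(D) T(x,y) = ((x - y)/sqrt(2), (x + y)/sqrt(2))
D

A transformation preserves a norm if ||T(v)|| = ||v|| for every v; a single vector where the norm changes rules an option out.

(A) T(x,y) = (x + y, y): v = (0, 1) has norm sqrt((0)^2 + (1)^2) = 1, but T(v) = (1, 1) has norm sqrt(2) -- not preserved.
(B) T(x,y) = (2x, y): v = (1, 0) has norm sqrt((1)^2 + (0)^2) = 1, but T(v) = (2, 0) has norm 2 -- not preserved.
(C) T(x,y) = (x + 1, y + 1): v = (1, 0) has norm sqrt((1)^2 + (0)^2) = 1, but T(v) = (2, 1) has norm sqrt(5) -- not preserved.
(D) T(x,y) = ((x - y)/sqrt(2), (x + y)/sqrt(2)): preserves the norm -- it is an orthogonal map (a rotation/reflection), and (sqrt(2)(x - y)/2)^2 + (sqrt(2)(x + y)/2)^2 simplifies to x^2 + y^2.

Therefore the answer is (D).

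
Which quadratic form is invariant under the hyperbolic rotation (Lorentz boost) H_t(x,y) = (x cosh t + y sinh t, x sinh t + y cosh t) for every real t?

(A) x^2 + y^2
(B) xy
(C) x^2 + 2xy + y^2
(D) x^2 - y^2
D

Write x' = x cosh t + y sinh t, y' = x sinh t + y cosh t and substitute into each option:
(A) x^2 + y^2: (x cosh t + y sinh t)^2 + (x sinh t + y cosh t)^2 = (x^2 + y^2)(cosh^2 t + sinh^2 t) + 4xy sinh t cosh t = (x^2 + y^2) cosh 2t + 2xy sinh 2t   [not invariant for t != 0]
(B) xy: (x cosh t + y sinh t)(x sinh t + y cosh t) = xy(cosh^2 t + sinh^2 t) + (x^2 + y^2) sinh t cosh t = xy cosh 2t + (x^2 + y^2)(sinh 2t)/2   [not invariant for t != 0]
(C) x^2 + 2xy + y^2: (x' + y')^2 with x' + y' = (x + y)(cosh t + sinh t) = (x + y)e^t, so it becomes (x + y)^2 e^(2t)   [not invariant for t != 0]
(D) x^2 - y^2: (x cosh t + y sinh t)^2 - (x sinh t + y cosh t)^2 = x^2(cosh^2 t - sinh^2 t) + 2xy(cosh t sinh t - sinh t cosh t) + y^2(sinh^2 t - cosh^2 t) = x^2 - y^2   [invariant, using cosh^2 t - sinh^2 t = 1]

Only (D) x^2 - y^2 is unchanged; it is the Minkowski form preserved by Lorentz boosts, just as x^2 + y^2 is preserved by ordinary rotations.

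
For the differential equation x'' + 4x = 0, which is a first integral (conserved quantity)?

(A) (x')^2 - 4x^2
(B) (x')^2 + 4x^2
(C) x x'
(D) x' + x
B

A first integral I satisfies dI/dt = 0 along every solution. Differentiate each option and use the equation of motion:
(A) d/dt[(x')^2 - 4x^2] = 2x'x'' - 8x x' = -16x x', not identically 0
(B) d/dt[(x')^2 + 4x^2] = 2x'x'' + 8x x' = 2x'(-4x) + 8x x' = 0
(C) d/dt[x x'] = (x')^2 + x x'' = (x')^2 - 4x^2, not identically 0
(D) d/dt[x' + x] = x'' + x' = -4x + x', not identically 0

Only (B) has zero time-derivative. So the energy-like quantity (x')^2 + 4x^2 is the first integral.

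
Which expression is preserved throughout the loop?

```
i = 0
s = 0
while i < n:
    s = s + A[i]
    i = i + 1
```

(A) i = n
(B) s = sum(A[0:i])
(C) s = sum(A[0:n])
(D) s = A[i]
B

A loop invariant must hold before the first iteration and be re-established by every execution of the body.

(B) s = sum(A[0:i]): Initially i = 0 and s = 0 = sum of the empty slice A[0:0]. If s = sum(A[0:i]) holds at the top of an iteration, the body sets s to sum(A[0:i]) + A[i] = sum(A[0:i+1]) and then i to i+1, so s = sum(A[0:i]) holds again. At exit i = n, giving s = sum(A[0:n]).

The other options fail:
(A) i = n: false initially (i = 0); it is the exit condition, not an invariant.
(C) s = sum(A[0:n]): false before the loop (s = 0, not the full sum) -- it only becomes true at exit.
(D) s = A[i]: after the first iteration s = A[0] but i = 1, so s = A[i] compares s with the wrong element (and fails in general).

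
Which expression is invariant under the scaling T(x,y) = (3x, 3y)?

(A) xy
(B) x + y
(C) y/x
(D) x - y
C

Under the uniform scaling T(x,y) = (3x, 3y):
Substitute the transformed coordinates into each option and compare with the original:
(A) xy  ->  (3x)(3y) = 9xy   [differs from xy: not invariant]
(B) x + y  ->  (3x) + (3y) = 3x + 3y   [differs from x + y: not invariant]
(C) y/x  ->  (3y)/(3x) = y/x   [equals y/x: invariant]
(D) x - y  ->  (3x) - (3y) = 3x - 3y   [differs from x - y: not invariant]

Only option (C), y/x, is unchanged by the transformation.
The common factor 3 cancels in a ratio of coordinates, while sums, products and sums of squares pick up factors of 3 or 9.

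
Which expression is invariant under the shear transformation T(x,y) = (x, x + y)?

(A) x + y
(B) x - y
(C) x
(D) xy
C

Under the shear T(x,y) = (x, x + y):
Substitute the transformed coordinates into each option and compare with the original:
(A) x + y  ->  (x) + (x + y) = 2x + y   [differs from x + y: not invariant]
(B) x - y  ->  (x) - (x + y) = -y   [differs from x - y: not invariant]
(C) x  ->  (x) = x   [equals x: invariant]
(D) xy  ->  (x)(x + y) = x^2 + xy   [differs from xy: not invariant]

Only option (C), x, is unchanged by the transformation.
A vertical shear moves points parallel to the y-axis, so the x-coordinate (and any function of x alone) is unchanged.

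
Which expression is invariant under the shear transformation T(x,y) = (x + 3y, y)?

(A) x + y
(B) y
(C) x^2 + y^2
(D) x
B

Under the shear T(x,y) = (x + 3y, y):
Substitute the transformed coordinates into each option and compare with the original:
(A) x + y  ->  (x + 3y) + (y) = x + 4y   [differs from x + y: not invariant]
(B) y  ->  (y) = y   [equals y: invariant]
(C) x^2 + y^2  ->  (x + 3y)^2 + (y)^2 = x^2 + 6xy + 10y^2   [differs from x^2 + y^2: not invariant]
(D) x  ->  (x + 3y) = x + 3y   [differs from x: not invariant]

Only option (B), y, is unchanged by the transformation.
A horizontal shear moves points parallel to the x-axis, so the y-coordinate (and any function of y alone) is unchanged.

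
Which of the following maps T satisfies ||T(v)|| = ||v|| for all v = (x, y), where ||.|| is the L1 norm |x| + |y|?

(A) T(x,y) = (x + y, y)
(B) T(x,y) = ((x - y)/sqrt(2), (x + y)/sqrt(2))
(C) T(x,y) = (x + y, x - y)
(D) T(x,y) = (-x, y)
D

A transformation preserves a norm if ||T(v)|| = ||v|| for every v; a single vector where the norm changes rules an option out.

(A) T(x,y) = (x + y, y): v = (0, 1) has norm |0| + |1| = 1, but T(v) = (1, 1) has norm 2 -- not preserved.
(B) T(x,y) = ((x - y)/sqrt(2), (x + y)/sqrt(2)): v = (1, 0) has norm |1| + |0| = 1, but T(v) = (sqrt(2)/2, sqrt(2)/2) has norm sqrt(2) -- not preserved.
(C) T(x,y) = (x + y, x - y): v = (1, 0) has norm |1| + |0| = 1, but T(v) = (1, 1) has norm 2 -- not preserved.
(D) T(x,y) = (-x, y): preserves the norm -- it only permutes the coordinates and/or flips signs, which leaves |x| + |y| unchanged.

Therefore the answer is (D).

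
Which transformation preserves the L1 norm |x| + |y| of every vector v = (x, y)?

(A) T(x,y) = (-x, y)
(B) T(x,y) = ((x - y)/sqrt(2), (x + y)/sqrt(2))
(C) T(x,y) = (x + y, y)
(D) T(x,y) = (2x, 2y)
A

A transformation preserves a norm if ||T(v)|| = ||v|| for every v; a single vector where the norm changes rules an option out.

(A) T(x,y) = (-x, y): preserves the norm -- it only permutes the coordinates and/or flips signs, which leaves |x| + |y| unchanged.
(B) T(x,y) = ((x - y)/sqrt(2), (x + y)/sqrt(2)): v = (1, 0) has norm |1| + |0| = 1, but T(v) = (sqrt(2)/2, sqrt(2)/2) has norm sqrt(2) -- not preserved.
(C) T(x,y) = (x + y, y): v = (0, 1) has norm |0| + |1| = 1, but T(v) = (1, 1) has norm 2 -- not preserved.
(D) T(x,y) = (2x, 2y): v = (1, 0) has norm |1| + |0| = 1, but T(v) = (2, 0) has norm 2 -- not preserved.

Therefore the answer is (A).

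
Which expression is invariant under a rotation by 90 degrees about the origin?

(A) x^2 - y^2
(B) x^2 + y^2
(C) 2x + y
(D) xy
B

A rotation by 90 degrees sends (x, y) to (-y, x).
Substitute the transformed coordinates into each option and compare with the original:
(A) x^2 - y^2  ->  (-y)^2 - (x)^2 = -x^2 + y^2   [differs from x^2 - y^2: not invariant]
(B) x^2 + y^2  ->  (-y)^2 + (x)^2 = x^2 + y^2   [equals x^2 + y^2: invariant]
(C) 2x + y  ->  2(-y) + (x) = x - 2y   [differs from 2x + y: not invariant]
(D) xy  ->  (-y)(x) = -xy   [differs from xy: not invariant]

Only option (B), x^2 + y^2, is unchanged by the transformation.
Geometrically, x^2 + y^2 is the squared distance from the origin, which every rotation about the origin preserves.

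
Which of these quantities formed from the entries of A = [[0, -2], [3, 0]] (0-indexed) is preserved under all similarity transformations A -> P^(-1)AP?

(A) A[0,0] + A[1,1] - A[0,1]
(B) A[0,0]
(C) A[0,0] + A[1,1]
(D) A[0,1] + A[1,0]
C

A[0,0] + A[1,1] is the trace of A. By the cyclic property of the trace, tr(P^(-1)AP) = tr(APP^(-1)) = tr(A), so it is the same for every matrix similar to A.

The other combinations are not similarity invariants. For example, take P = [[1, 1], [0, 1]] (det P = 1), so P^(-1) = [[1, -1], [0, 1]] and
B = P^(-1)AP = [[-3, -5], [3, 3]].
Evaluating each option on A and on B:
(A) A[0,0] + A[1,1] - A[0,1]: 2 for A, 5 for B -> changes
(B) A[0,0]: 0 for A, -3 for B -> changes
(C) A[0,0] + A[1,1]: 0 for A, 0 for B -> unchanged
(D) A[0,1] + A[1,0]: 1 for A, -2 for B -> changes

Only (C) A[0,0] + A[1,1] = 0 survives (and it does so for every P, not just this one), so it is the invariant.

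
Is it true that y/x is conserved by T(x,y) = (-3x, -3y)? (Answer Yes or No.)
Yes

Substitute T(x,y) = (-3x, -3y) into the expression and compare with the original.

Original: y/x
After applying T: (-3y)/(-3x) = y/x

This is identical to the original y/x, so the expression is invariant.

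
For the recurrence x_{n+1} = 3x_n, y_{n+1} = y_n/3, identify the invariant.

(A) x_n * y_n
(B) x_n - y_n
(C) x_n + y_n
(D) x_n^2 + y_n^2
A

For the recurrence x_{n+1} = 3x_n, y_{n+1} = y_n/3:

x_{n+1} * y_{n+1} = (3x_n) * (y_n/3) = x_n * y_n
The product is conserved.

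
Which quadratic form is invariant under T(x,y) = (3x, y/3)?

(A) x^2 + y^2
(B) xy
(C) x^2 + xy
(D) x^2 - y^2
B

T multiplies x by 3 and divides y by 3.
Substitute the transformed coordinates into each option and compare with the original:
(A) x^2 + y^2  ->  (3x)^2 + (y/3)^2 = 9x^2 + y^2/9   [differs from x^2 + y^2: not invariant]
(B) xy  ->  (3x)(y/3) = xy   [equals xy: invariant]
(C) x^2 + xy  ->  (3x)^2 + (3x)(y/3) = 9x^2 + xy   [differs from x^2 + xy: not invariant]
(D) x^2 - y^2  ->  (3x)^2 - (y/3)^2 = 9x^2 - y^2/9   [differs from x^2 - y^2: not invariant]

Only option (B), xy, is unchanged by the transformation.
The factors 3 and 1/3 cancel only in the pure product xy.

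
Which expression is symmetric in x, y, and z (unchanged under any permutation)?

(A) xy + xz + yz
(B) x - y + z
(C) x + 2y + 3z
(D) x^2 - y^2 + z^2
A

A symmetric expression is unchanged when the variables are permuted; here the transformation to test is the swap (x, y) -> (y, x).
A symmetric expression must survive every permutation; the single swap x <-> y already eliminates the distractors, and the keyed expression is also unchanged by x <-> z and y <-> z (each variable enters it in exactly the same way).
Substitute the transformed coordinates into each option and compare with the original:
(A) xy + xz + yz  ->  (y)(x) + (y)z + (x)z = xy + xz + yz   [equals xy + xz + yz: invariant]
(B) x - y + z  ->  (y) - (x) + z = -x + y + z   [differs from x - y + z: not invariant]
(C) x + 2y + 3z  ->  (y) + 2(x) + 3z = 2x + y + 3z   [differs from x + 2y + 3z: not invariant]
(D) x^2 - y^2 + z^2  ->  (y)^2 - (x)^2 + z^2 = -x^2 + y^2 + z^2   [differs from x^2 - y^2 + z^2: not invariant]

Only option (A), xy + xz + yz, is unchanged by the transformation.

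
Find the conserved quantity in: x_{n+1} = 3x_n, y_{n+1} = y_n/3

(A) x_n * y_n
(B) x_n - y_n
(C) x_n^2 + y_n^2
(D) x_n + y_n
A

For the recurrence x_{n+1} = 3x_n, y_{n+1} = y_n/3:

x_{n+1} * y_{n+1} = (3x_n) * (y_n/3) = x_n * y_n
The product is conserved.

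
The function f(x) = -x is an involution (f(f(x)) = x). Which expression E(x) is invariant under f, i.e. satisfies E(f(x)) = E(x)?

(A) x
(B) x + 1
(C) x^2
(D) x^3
C

Replace x by f(x) = -x in each option and simplify. As a quick numerical cross-check, also compare E(4) with E(f(4)) = E(-4).

(A) x  ->  (-x) = -x; check: E(4) = 4 but E(-4) = -4.   [not invariant]
(B) x + 1  ->  (-x) + 1 = 1 - x; check: E(4) = 5 but E(-4) = -3.   [not invariant]
(C) x^2  ->  (-x)^2, which simplifies back to x^2; check: E(4) = 16, E(-4) = 16.   [invariant]
(D) x^3  ->  (-x)^3 = -x^3; check: E(4) = 64 but E(-4) = -64.   [not invariant]

Only (C) is unchanged. E is symmetric under swapping x with f(x) = -x, which is exactly what an involution does.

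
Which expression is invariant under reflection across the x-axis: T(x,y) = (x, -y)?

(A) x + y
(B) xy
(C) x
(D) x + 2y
C

The map is reflection across the x-axis: T(x,y) = (x, -y).
Substitute the transformed coordinates into each option and compare with the original:
(A) x + y  ->  (x) + (-y) = x - y   [differs from x + y: not invariant]
(B) xy  ->  (x)(-y) = -xy   [differs from xy: not invariant]
(C) x  ->  (x) = x   [equals x: invariant]
(D) x + 2y  ->  (x) + 2(-y) = x - 2y   [differs from x + 2y: not invariant]

Only option (C), x, is unchanged by the transformation.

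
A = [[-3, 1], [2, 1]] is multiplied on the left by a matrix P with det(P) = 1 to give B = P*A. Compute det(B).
-5

By the multiplicative property of determinants, det(B) = det(P*A) = det(P) * det(A) = det(A),
so the determinant is invariant under multiplication by any determinant-1 matrix; we just need det(A).

det(A) = (-3)(1) - (1)(2) = -3 - 2 = -5

Therefore det(B) = 1 * (-5) = -5.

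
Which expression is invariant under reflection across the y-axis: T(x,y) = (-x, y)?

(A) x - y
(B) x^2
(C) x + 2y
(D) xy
B

The map is reflection across the y-axis: T(x,y) = (-x, y).
Substitute the transformed coordinates into each option and compare with the original:
(A) x - y  ->  (-x) - (y) = -x - y   [differs from x - y: not invariant]
(B) x^2  ->  (-x)^2 = x^2   [equals x^2: invariant]
(C) x + 2y  ->  (-x) + 2(y) = -x + 2y   [differs from x + 2y: not invariant]
(D) xy  ->  (-x)(y) = -xy   [differs from xy: not invariant]

Only option (B), x^2, is unchanged by the transformation.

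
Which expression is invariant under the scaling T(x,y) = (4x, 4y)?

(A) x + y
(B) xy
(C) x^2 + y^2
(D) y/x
D

Under the uniform scaling T(x,y) = (4x, 4y):
Substitute the transformed coordinates into each option and compare with the original:
(A) x + y  ->  (4x) + (4y) = 4x + 4y   [differs from x + y: not invariant]
(B) xy  ->  (4x)(4y) = 16xy   [differs from xy: not invariant]
(C) x^2 + y^2  ->  (4x)^2 + (4y)^2 = 16x^2 + 16y^2   [differs from x^2 + y^2: not invariant]
(D) y/x  ->  (4y)/(4x) = y/x   [equals y/x: invariant]

Only option (D), y/x, is unchanged by the transformation.
The common factor 4 cancels in a ratio of coordinates, while sums, products and sums of squares pick up factors of 4 or 16.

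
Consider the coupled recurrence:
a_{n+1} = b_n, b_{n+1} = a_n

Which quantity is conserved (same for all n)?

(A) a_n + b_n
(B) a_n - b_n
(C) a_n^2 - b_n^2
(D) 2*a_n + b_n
A

Replace a_n by a_{n+1} = b_n and b_n by b_{n+1} = a_n in each option and simplify:
(A) a_n + b_n  ->  (b_n) + (a_n) = a_n + b_n   [conserved]
(B) a_n - b_n  ->  (b_n) - (a_n) = -a_n + b_n   [not conserved]
(C) a_n^2 - b_n^2  ->  (b_n)^2 - (a_n)^2 = -a_n^2 + b_n^2   [not conserved]
(D) 2*a_n + b_n  ->  2*(b_n) + (a_n) = a_n + 2*b_n   [not conserved]

Only (A) a_n + b_n returns to itself after one step, so it is the conserved quantity.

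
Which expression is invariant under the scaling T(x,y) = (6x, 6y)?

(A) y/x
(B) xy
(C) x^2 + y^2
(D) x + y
A

Under the uniform scaling T(x,y) = (6x, 6y):
Substitute the transformed coordinates into each option and compare with the original:
(A) y/x  ->  (6y)/(6x) = y/x   [equals y/x: invariant]
(B) xy  ->  (6x)(6y) = 36xy   [differs from xy: not invariant]
(C) x^2 + y^2  ->  (6x)^2 + (6y)^2 = 36x^2 + 36y^2   [differs from x^2 + y^2: not invariant]
(D) x + y  ->  (6x) + (6y) = 6x + 6y   [differs from x + y: not invariant]

Only option (A), y/x, is unchanged by the transformation.
The common factor 6 cancels in a ratio of coordinates, while sums, products and sums of squares pick up factors of 6 or 36.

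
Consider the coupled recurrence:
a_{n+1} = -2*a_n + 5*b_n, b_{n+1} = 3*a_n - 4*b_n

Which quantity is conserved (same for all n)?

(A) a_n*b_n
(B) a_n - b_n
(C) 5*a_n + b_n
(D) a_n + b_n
D

Replace a_n by a_{n+1} = -2*a_n + 5*b_n and b_n by b_{n+1} = 3*a_n - 4*b_n in each option and simplify:
(A) a_n*b_n  ->  (-2*a_n + 5*b_n)*(3*a_n - 4*b_n) = -6*a_n^2 + 23*a_n*b_n - 20*b_n^2   [not conserved]
(B) a_n - b_n  ->  (-2*a_n + 5*b_n) - (3*a_n - 4*b_n) = -5*a_n + 9*b_n   [not conserved]
(C) 5*a_n + b_n  ->  5*(-2*a_n + 5*b_n) + (3*a_n - 4*b_n) = -7*a_n + 21*b_n   [not conserved]
(D) a_n + b_n  ->  (-2*a_n + 5*b_n) + (3*a_n - 4*b_n) = a_n + b_n   [conserved]

Only (D) a_n + b_n returns to itself after one step, so it is the conserved quantity.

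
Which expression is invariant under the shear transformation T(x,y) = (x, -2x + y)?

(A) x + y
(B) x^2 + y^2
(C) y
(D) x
D

Under the shear T(x,y) = (x, -2x + y):
Substitute the transformed coordinates into each option and compare with the original:
(A) x + y  ->  (x) + (-2x + y) = -x + y   [differs from x + y: not invariant]
(B) x^2 + y^2  ->  (x)^2 + (-2x + y)^2 = 5x^2 - 4xy + y^2   [differs from x^2 + y^2: not invariant]
(C) y  ->  (-2x + y) = -2x + y   [differs from y: not invariant]
(D) x  ->  (x) = x   [equals x: invariant]

Only option (D), x, is unchanged by the transformation.
A vertical shear moves points parallel to the y-axis, so the x-coordinate (and any function of x alone) is unchanged.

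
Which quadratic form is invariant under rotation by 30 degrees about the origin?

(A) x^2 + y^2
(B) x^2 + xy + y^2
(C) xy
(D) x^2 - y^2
A

Rotation by 30 degrees sends (x, y) to (sqrt(3)x/2 - y/2, x/2 + sqrt(3)y/2).
Substitute the transformed coordinates into each option and compare with the original:
(A) x^2 + y^2  ->  (sqrt(3)x/2 - y/2)^2 + (x/2 + sqrt(3)y/2)^2 = x^2 + y^2   [equals x^2 + y^2: invariant]
(B) x^2 + xy + y^2  ->  (sqrt(3)x/2 - y/2)^2 + (sqrt(3)x/2 - y/2)(x/2 + sqrt(3)y/2) + (x/2 + sqrt(3)y/2)^2 = sqrt(3)x^2/4 + x^2 + xy/2 - sqrt(3)y^2/4 + y^2   [differs from x^2 + xy + y^2: not invariant]
(C) xy  ->  (sqrt(3)x/2 - y/2)(x/2 + sqrt(3)y/2) = sqrt(3)x^2/4 + xy/2 - sqrt(3)y^2/4   [differs from xy: not invariant]
(D) x^2 - y^2  ->  (sqrt(3)x/2 - y/2)^2 - (x/2 + sqrt(3)y/2)^2 = x^2/2 - sqrt(3)xy - y^2/2   [differs from x^2 - y^2: not invariant]

Only option (A), x^2 + y^2, is unchanged by the transformation.
x^2 + y^2 is the squared distance from the origin, which rotations preserve.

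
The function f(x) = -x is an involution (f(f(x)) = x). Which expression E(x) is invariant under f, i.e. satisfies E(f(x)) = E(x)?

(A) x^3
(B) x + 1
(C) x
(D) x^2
D

Replace x by f(x) = -x in each option and simplify. As a quick numerical cross-check, also compare E(5) with E(f(5)) = E(-5).

(A) x^3  ->  (-x)^3 = -x^3; check: E(5) = 125 but E(-5) = -125.   [not invariant]
(B) x + 1  ->  (-x) + 1 = 1 - x; check: E(5) = 6 but E(-5) = -4.   [not invariant]
(C) x  ->  (-x) = -x; check: E(5) = 5 but E(-5) = -5.   [not invariant]
(D) x^2  ->  (-x)^2, which simplifies back to x^2; check: E(5) = 25, E(-5) = 25.   [invariant]

Only (D) is unchanged. E is symmetric under swapping x with f(x) = -x, which is exactly what an involution does.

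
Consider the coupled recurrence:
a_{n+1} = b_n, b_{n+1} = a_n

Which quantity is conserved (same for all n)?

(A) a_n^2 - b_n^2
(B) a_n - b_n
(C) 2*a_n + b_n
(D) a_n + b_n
D

Replace a_n by a_{n+1} = b_n and b_n by b_{n+1} = a_n in each option and simplify:
(A) a_n^2 - b_n^2  ->  (b_n)^2 - (a_n)^2 = -a_n^2 + b_n^2   [not conserved]
(B) a_n - b_n  ->  (b_n) - (a_n) = -a_n + b_n   [not conserved]
(C) 2*a_n + b_n  ->  2*(b_n) + (a_n) = a_n + 2*b_n   [not conserved]
(D) a_n + b_n  ->  (b_n) + (a_n) = a_n + b_n   [conserved]

Only (D) a_n + b_n returns to itself after one step, so it is the conserved quantity.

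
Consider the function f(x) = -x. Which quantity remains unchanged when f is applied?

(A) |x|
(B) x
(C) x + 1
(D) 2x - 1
A

For f(x) = -x:
Applying f replaces x by -x. Since |-x| = |x|, the absolute value is unchanged by f, whereas x -> -x, 2x - 1 -> -2x - 1 and x + 1 -> -x + 1 all change.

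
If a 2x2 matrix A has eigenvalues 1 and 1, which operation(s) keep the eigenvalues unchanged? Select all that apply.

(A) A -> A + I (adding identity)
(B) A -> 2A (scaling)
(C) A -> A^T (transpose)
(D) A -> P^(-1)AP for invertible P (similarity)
C and D

Eigenvalues are preserved by:
1. Similarity transformations: A -> P^(-1)AP (same characteristic polynomial)
2. Transpose: A^T has the same eigenvalues as A

Eigenvalues are NOT preserved by:
- Adding identity: eigenvalues become 1+1, 1+1
- Scaling: eigenvalues become 2, 2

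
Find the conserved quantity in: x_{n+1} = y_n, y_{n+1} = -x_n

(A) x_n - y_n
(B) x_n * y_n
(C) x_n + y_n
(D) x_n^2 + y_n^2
D

For the recurrence x_{n+1} = y_n, y_{n+1} = -x_n:

x_{n+1}^2 + y_{n+1}^2 = y_n^2 + (-x_n)^2 = x_n^2 + y_n^2
The sum of squares is conserved (like energy in a harmonic oscillator).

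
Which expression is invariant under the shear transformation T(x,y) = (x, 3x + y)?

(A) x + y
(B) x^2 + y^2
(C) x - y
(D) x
D

Under the shear T(x,y) = (x, 3x + y):
Substitute the transformed coordinates into each option and compare with the original:
(A) x + y  ->  (x) + (3x + y) = 4x + y   [differs from x + y: not invariant]
(B) x^2 + y^2  ->  (x)^2 + (3x + y)^2 = 10x^2 + 6xy + y^2   [differs from x^2 + y^2: not invariant]
(C) x - y  ->  (x) - (3x + y) = -2x - y   [differs from x - y: not invariant]
(D) x  ->  (x) = x   [equals x: invariant]

Only option (D), x, is unchanged by the transformation.
A vertical shear moves points parallel to the y-axis, so the x-coordinate (and any function of x alone) is unchanged.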